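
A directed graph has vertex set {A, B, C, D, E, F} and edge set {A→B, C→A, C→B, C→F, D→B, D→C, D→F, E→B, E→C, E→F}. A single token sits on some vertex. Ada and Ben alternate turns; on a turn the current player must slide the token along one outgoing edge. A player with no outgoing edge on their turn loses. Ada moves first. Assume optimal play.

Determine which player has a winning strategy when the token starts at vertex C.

Use the standard recursion: the mover loses at a terminal position; elsewhere, the mover wins exactly when some move hands the opponent an L position.
Every edge goes from a vertex to one that appears earlier in the order B, F, A, C, E, D, so processing vertices in that order labels each vertex after all of its successors.
B: no outgoing edge → L
F: no outgoing edge → L
A: reaches L-position B → W
C: reaches L-position F → W
E: reaches L-position F → W
D: reaches L-position F → W
The starting position C is W: Ada should move to F, handing over an L position.

Ada wins.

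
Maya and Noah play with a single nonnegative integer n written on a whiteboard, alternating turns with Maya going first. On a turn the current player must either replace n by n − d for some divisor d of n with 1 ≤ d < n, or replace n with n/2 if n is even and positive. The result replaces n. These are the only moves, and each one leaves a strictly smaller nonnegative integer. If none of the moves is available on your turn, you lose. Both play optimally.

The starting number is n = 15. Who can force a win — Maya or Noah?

Noah wins.

Build the W/L table. Terminal = L. A non-terminal position is W if it has a move to some L; otherwise it is L.
n=0: no move → L
n=1: no move → L
n=2: W (go to 1, an L position)
n=3: L (sole option 2(W) is W)
n=4: W (go to 3, an L position)
n=5: L (sole option 4(W) is W)
n=6: W (go to 3, an L position)
n=7: L (sole option 6(W) is W)
n=8: W (go to 7, an L position)
n=9: L (options 6(W), 8(W) are all W)
n=10: W (go to 5, an L position)
n=11: L (sole option 10(W) is W)
n=12: W (go to 9, an L position)
n=13: L (sole option 12(W) is W)
n=14: W (go to 7, an L position)
n=15: L (options 10(W), 12(W), 14(W) are all W)
Every move from 15 reaches a W position, so the mover loses.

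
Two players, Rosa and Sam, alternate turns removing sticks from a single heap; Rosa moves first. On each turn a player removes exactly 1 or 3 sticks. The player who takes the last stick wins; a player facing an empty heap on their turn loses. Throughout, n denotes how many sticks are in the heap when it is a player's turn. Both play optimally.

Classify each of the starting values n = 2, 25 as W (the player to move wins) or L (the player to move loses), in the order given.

Classify positions by backward induction: terminal positions (no move available) are L. From any other position, the mover wins iff some move reaches an L.
n=0: no move → L
n=1: can move to 0, which is L ⇒ W
n=2: the only move is to 1(W), a W ⇒ L
n=3: can move to 2, which is L ⇒ W
n=4: moves to 3(W), 1(W); every one is W ⇒ L
n=5: can move to 4, which is L ⇒ W
n=6: moves to 5(W), 3(W); every one is W ⇒ L
n=7: can move to 6, which is L ⇒ W
n=8: moves to 7(W), 5(W); every one is W ⇒ L
n=9: can move to 8, which is L ⇒ W
n=10: moves to 9(W), 7(W); every one is W ⇒ L
n=11: can move to 10, which is L ⇒ W
n=12: moves to 11(W), 9(W); every one is W ⇒ L
n=13: can move to 12, which is L ⇒ W
n=14: moves to 13(W), 11(W); every one is W ⇒ L
n=15: can move to 14, which is L ⇒ W
n=16: moves to 15(W), 13(W); every one is W ⇒ L
n=17: can move to 16, which is L ⇒ W
n=18: moves to 17(W), 15(W); every one is W ⇒ L
n=19: can move to 18, which is L ⇒ W
n=20: moves to 19(W), 17(W); every one is W ⇒ L
n=21: can move to 20, which is L ⇒ W
n=22: moves to 21(W), 19(W); every one is W ⇒ L
n=23: can move to 22, which is L ⇒ W
n=24: moves to 23(W), 21(W); every one is W ⇒ L
n=25: can move to 24, which is L ⇒ W

2: L, 25: W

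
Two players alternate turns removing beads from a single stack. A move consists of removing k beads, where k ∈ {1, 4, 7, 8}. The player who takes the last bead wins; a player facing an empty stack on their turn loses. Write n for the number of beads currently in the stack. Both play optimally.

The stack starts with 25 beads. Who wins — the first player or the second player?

The second player wins.

Classify positions by backward induction: terminal positions (no move available) are L. From any other position, the mover wins iff some move reaches an L.
n=0: no move → L
n=1: W (go to 0, an L position)
n=2: L (sole option 1(W) is W)
n=3: W (go to 2, an L position)
n=4: W (go to 0, an L position)
n=5: L (options 4(W), 1(W) are all W)
n=6: W (go to 5, an L position)
n=7: W (go to 0, an L position)
n=8: W (go to 0, an L position)
n=9: W (go to 5, an L position)
n=10: W (go to 2, an L position)
n=11: L (options 10(W), 7(W), 4(W), 3(W) are all W)
n=12: W (go to 11, an L position)
n=13: W (go to 5, an L position)
n=14: L (options 13(W), 10(W), 7(W), 6(W) are all W)
n=15: W (go to 14, an L position)
n=16: L (options 15(W), 12(W), 9(W), 8(W) are all W)
n=17: W (go to 16, an L position)
n=18: W (go to 14, an L position)
n=19: W (go to 11, an L position)
n=20: W (go to 16, an L position)
n=21: W (go to 14, an L position)
n=22: W (go to 14, an L position)
n=23: W (go to 16, an L position)
n=24: W (go to 16, an L position)
n=25: L (options 24(W), 21(W), 18(W), 17(W) are all W)
Every move from 25 reaches a W position, so the mover loses.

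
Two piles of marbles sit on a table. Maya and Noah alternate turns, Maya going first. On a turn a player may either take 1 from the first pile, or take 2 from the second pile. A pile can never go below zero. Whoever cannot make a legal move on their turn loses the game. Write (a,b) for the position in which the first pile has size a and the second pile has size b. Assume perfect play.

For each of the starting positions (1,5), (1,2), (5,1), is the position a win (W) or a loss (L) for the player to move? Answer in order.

(1,5): W, (1,2): L, (5,1): W

Classify positions by backward induction: terminal positions (no move available) are L. From any other position, the mover wins iff some move reaches an L.
No move ever increases a pile, so every position that can arise here has a ≤ 5 and b ≤ 5; it is enough to label the cells with 0 ≤ a ≤ 5 and 0 ≤ b ≤ 5.
Every move lowers a or b (never raises either), so fill the grid row by row in increasing a, and left to right within a row: each cell's successors are then already labelled.
      b=0  b=1  b=2  b=3  b=4  b=5
a=0:    L    L    W    W    L    L
a=1:    W    W    L    L    W    W
a=2:    L    L    W    W    L    L
a=3:    W    W    L    L    W    W
a=4:    L    L    W    W    L    L
a=5:    W    W    L    L    W    W
Cells with no legal move (terminal, hence L): (0,0), (0,1).
The remaining L cells, each justified by listing all of its moves:
(0,4): only reaches (0,2)(W), which is W → L
(0,5): only reaches (0,3)(W), which is W → L
(1,2): only reaches (0,2)(W), (1,0)(W), all W → L
(1,3): only reaches (0,3)(W), (1,1)(W), all W → L
(2,0): only reaches (1,0)(W), which is W → L
(2,1): only reaches (1,1)(W), which is W → L
(2,4): only reaches (1,4)(W), (2,2)(W), all W → L
(2,5): only reaches (1,5)(W), (2,3)(W), all W → L
(3,2): only reaches (2,2)(W), (3,0)(W), all W → L
(3,3): only reaches (2,3)(W), (3,1)(W), all W → L
(4,0): only reaches (3,0)(W), which is W → L
(4,1): only reaches (3,1)(W), which is W → L
(4,4): only reaches (3,4)(W), (4,2)(W), all W → L
(4,5): only reaches (3,5)(W), (4,3)(W), all W → L
(5,2): only reaches (4,2)(W), (5,0)(W), all W → L
(5,3): only reaches (4,3)(W), (5,1)(W), all W → L
Every other cell has at least one move into one of the L cells above, so it is W.
(1,5): the move to (0,5) reaches an L cell, so W
(1,2): one of the L cells justified above, so L
(5,1): the move to (4,1) reaches an L cell, so W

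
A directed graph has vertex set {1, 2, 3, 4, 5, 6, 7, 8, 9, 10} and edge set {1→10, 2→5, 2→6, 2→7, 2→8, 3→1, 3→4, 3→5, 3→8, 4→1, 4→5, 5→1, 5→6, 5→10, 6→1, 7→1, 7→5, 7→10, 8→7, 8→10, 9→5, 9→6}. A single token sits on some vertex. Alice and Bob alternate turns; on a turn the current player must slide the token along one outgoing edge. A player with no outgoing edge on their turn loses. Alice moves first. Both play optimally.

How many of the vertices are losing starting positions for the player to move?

Label each position W (a win for the player to move) or L (a loss). A position with no legal move is L; any other position is W exactly when some move reaches an L, and L when every move reaches a W.
Every edge goes from a vertex to one that appears earlier in the order 10, 1, 6, 5, 4, 7, 8, 2, 3, 9, so processing vertices in that order labels each vertex after all of its successors.
10: no outgoing edge → L
1: can move to 10, which is L ⇒ W
6: the only move is to 1(W), a W ⇒ L
5: can move to 6, which is L ⇒ W
4: moves to 5(W), 1(W); every one is W ⇒ L
7: can move to 10, which is L ⇒ W
8: can move to 10, which is L ⇒ W
2: can move to 6, which is L ⇒ W
3: can move to 4, which is L ⇒ W
9: can move to 6, which is L ⇒ W
The L vertices are 4, 6, 10; that is 3 in all.

3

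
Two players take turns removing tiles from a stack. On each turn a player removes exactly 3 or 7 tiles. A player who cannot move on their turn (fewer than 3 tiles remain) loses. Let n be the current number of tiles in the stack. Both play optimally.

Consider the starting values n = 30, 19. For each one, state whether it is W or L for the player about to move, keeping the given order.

30: L, 19: W

Classify positions by backward induction: terminal positions (no move available) are L. From any other position, the mover wins iff some move reaches an L.
n=0: no move → L
n=1: no move → L
n=2: no move → L
n=3: →0(L), so W
n=4: →1(L), so W
n=5: →2(L), so W
n=6: →3(W) only, which is W, so L
n=7: →0(L), so W
n=8: →1(L), so W
n=9: →6(L), so W
n=10: →7(W), 3(W) — all W, so L
n=11: →8(W), 4(W) — all W, so L
n=12: →9(W), 5(W) — all W, so L
n=13: →10(L), so W
n=14: →11(L), so W
n=15: →12(L), so W
n=16: →13(W), 9(W) — all W, so L
n=17: →10(L), so W
n=18: →11(L), so W
n=19: →16(L), so W
n=20: →17(W), 13(W) — all W, so L
n=21: →18(W), 14(W) — all W, so L
n=22: →19(W), 15(W) — all W, so L
n=23: →20(L), so W
n=24: →21(L), so W
n=25: →22(L), so W
n=26: →23(W), 19(W) — all W, so L
n=27: →20(L), so W
n=28: →21(L), so W
n=29: →26(L), so W
n=30: →27(W), 23(W) — all W, so L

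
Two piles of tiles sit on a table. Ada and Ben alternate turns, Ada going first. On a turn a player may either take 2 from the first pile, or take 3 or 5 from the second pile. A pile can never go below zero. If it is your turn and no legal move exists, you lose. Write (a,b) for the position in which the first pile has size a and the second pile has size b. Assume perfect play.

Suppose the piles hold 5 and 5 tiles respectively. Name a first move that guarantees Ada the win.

Move to (3,5).

Compute win/loss labels from the base case upward. A position with no move is L. Any other position is W if it can reach an L in one move, else L.
No move ever increases a pile, so every position that can arise here has a ≤ 5 and b ≤ 5; it is enough to label the cells with 0 ≤ a ≤ 5 and 0 ≤ b ≤ 5.
Every move lowers a or b (never raises either), so fill the grid row by row in increasing a, and left to right within a row: each cell's successors are then already labelled.
      b=0  b=1  b=2  b=3  b=4  b=5
a=0:    L    L    L    W    W    W
a=1:    L    L    L    W    W    W
a=2:    W    W    W    L    L    L
a=3:    W    W    W    L    L    L
a=4:    L    L    L    W    W    W
a=5:    L    L    L    W    W    W
Cells with no legal move (terminal, hence L): (0,0), (0,1), (0,2), (1,0), (1,1), (1,2).
The remaining L cells, each justified by listing all of its moves:
(2,3): only reaches (0,3)(W), (2,0)(W), all W → L
(2,4): only reaches (0,4)(W), (2,1)(W), all W → L
(2,5): only reaches (0,5)(W), (2,2)(W), (2,0)(W), all W → L
(3,3): only reaches (1,3)(W), (3,0)(W), all W → L
(3,4): only reaches (1,4)(W), (3,1)(W), all W → L
(3,5): only reaches (1,5)(W), (3,2)(W), (3,0)(W), all W → L
(4,0): only reaches (2,0)(W), which is W → L
(4,1): only reaches (2,1)(W), which is W → L
(4,2): only reaches (2,2)(W), which is W → L
(5,0): only reaches (3,0)(W), which is W → L
(5,1): only reaches (3,1)(W), which is W → L
(5,2): only reaches (3,2)(W), which is W → L
Every other cell has at least one move into one of the L cells above, so it is W.
From (5,5), the L positions reachable in one move are: (3,5), (5,2), (5,0). Any move reaching one of these is winning.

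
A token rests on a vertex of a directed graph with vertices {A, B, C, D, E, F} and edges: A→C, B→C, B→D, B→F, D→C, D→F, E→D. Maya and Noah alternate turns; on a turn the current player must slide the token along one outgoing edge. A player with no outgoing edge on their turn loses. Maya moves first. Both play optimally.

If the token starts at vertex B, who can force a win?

Maya wins.

Label each position W (a win for the player to move) or L (a loss). A position with no legal move is L; any other position is W exactly when some move reaches an L, and L when every move reaches a W.
Every edge goes from a vertex to one that appears earlier in the order F, C, D, E, B, A, so processing vertices in that order labels each vertex after all of its successors.
F: no outgoing edge → L
C: no outgoing edge → L
D: can move to C, which is L ⇒ W
E: the only move is to D(W), a W ⇒ L
B: can move to C, which is L ⇒ W
A: can move to C, which is L ⇒ W
The starting position B is W: Maya should move to C, handing over an L position.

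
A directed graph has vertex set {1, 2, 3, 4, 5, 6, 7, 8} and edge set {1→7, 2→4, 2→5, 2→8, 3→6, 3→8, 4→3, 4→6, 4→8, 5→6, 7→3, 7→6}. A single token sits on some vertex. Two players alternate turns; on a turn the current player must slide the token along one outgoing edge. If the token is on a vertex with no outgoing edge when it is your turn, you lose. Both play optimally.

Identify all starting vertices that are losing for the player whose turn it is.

1, 6, 8

Work bottom-up. With no move the player to move loses. Otherwise the position is W if at least one move leads to an L position for the opponent, and L if every move leads to a W.
Every edge goes from a vertex to one that appears earlier in the order 8, 6, 3, 4, 5, 2, 7, 1, so processing vertices in that order labels each vertex after all of its successors.
8: no outgoing edge → L
6: no outgoing edge → L
3: W (go to 6, an L position)
4: W (go to 6, an L position)
5: W (go to 6, an L position)
2: W (go to 8, an L position)
7: W (go to 6, an L position)
1: L (sole option 7(W) is W)
The losing starting vertices are exactly the entries labelled L in this table (3 of them).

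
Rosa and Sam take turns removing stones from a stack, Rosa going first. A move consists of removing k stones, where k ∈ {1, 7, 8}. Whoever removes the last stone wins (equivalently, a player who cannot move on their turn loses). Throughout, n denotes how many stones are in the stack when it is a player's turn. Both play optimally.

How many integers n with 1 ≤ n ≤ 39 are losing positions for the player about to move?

Work bottom-up. With no move the player to move loses. Otherwise the position is W if at least one move leads to an L position for the opponent, and L if every move leads to a W.
n=0: no move → L
n=1: →0(L), so W
n=2: →1(W) only, which is W, so L
n=3: →2(L), so W
n=4: →3(W) only, which is W, so L
n=5: →4(L), so W
n=6: →5(W) only, which is W, so L
n=7: →6(L), so W
n=8: →0(L), so W
n=9: →2(L), so W
n=10: →2(L), so W
n=11: →4(L), so W
n=12: →4(L), so W
n=13: →6(L), so W
n=14: →6(L), so W
n=15: →14(W), 8(W), 7(W) — all W, so L
n=16: →15(L), so W
n=17: →16(W), 10(W), 9(W) — all W, so L
n=18: →17(L), so W
n=19: →18(W), 12(W), 11(W) — all W, so L
n=20: →19(L), so W
n=21: →20(W), 14(W), 13(W) — all W, so L
n=22: →21(L), so W
n=23: →15(L), so W
n=24: →17(L), so W
n=25: →17(L), so W
n=26: →19(L), so W
n=27: →19(L), so W
n=28: →21(L), so W
n=29: →21(L), so W
n=30: →29(W), 23(W), 22(W) — all W, so L
n=31: →30(L), so W
n=32: →31(W), 25(W), 24(W) — all W, so L
n=33: →32(L), so W
n=34: →33(W), 27(W), 26(W) — all W, so L
n=35: →34(L), so W
n=36: →35(W), 29(W), 28(W) — all W, so L
n=37: →36(L), so W
n=38: →30(L), so W
n=39: →32(L), so W
L entries with 1 ≤ n ≤ 39 (n=0 is outside the asked range and is not counted): n = 2, 4, 6, 15, 17, 19, 21, 30, 32, 34, 36; that makes 11.

11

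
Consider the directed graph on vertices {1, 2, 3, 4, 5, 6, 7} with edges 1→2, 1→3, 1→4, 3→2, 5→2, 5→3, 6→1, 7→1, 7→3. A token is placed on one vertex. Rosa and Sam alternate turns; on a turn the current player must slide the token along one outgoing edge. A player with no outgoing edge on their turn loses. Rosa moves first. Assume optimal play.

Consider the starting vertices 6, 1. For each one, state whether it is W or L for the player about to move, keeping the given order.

6: L, 1: W

Use the standard recursion: the mover loses at a terminal position; elsewhere, the mover wins exactly when some move hands the opponent an L position.
Every edge goes from a vertex to one that appears earlier in the order 2, 4, 3, 1, 5, 7, 6, so processing vertices in that order labels each vertex after all of its successors.
2: no outgoing edge → L
4: no outgoing edge → L
3: W (go to 2, an L position)
1: W (go to 4, an L position)
5: W (go to 2, an L position)
7: L (options 1(W), 3(W) are all W)
6: L (sole option 1(W) is W)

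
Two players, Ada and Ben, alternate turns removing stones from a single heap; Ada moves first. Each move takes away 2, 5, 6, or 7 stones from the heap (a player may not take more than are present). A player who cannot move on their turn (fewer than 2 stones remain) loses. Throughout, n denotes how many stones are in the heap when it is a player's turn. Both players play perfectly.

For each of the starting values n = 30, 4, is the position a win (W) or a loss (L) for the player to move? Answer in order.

Classify positions by backward induction: terminal positions (no move available) are L. From any other position, the mover wins iff some move reaches an L.
n=0: no move → L
n=1: no move → L
n=2: reaches L-position 0 → W
n=3: reaches L-position 1 → W
n=4: only reaches 2(W), which is W → L
n=5: reaches L-position 0 → W
n=6: reaches L-position 4 → W
n=7: reaches L-position 1 → W
n=8: reaches L-position 1 → W
n=9: reaches L-position 4 → W
n=10: reaches L-position 4 → W
n=11: reaches L-position 4 → W
n=12: only reaches 10(W), 7(W), 6(W), 5(W), all W → L
n=13: only reaches 11(W), 8(W), 7(W), 6(W), all W → L
n=14: reaches L-position 12 → W
n=15: reaches L-position 13 → W
n=16: only reaches 14(W), 11(W), 10(W), 9(W), all W → L
n=17: reaches L-position 12 → W
n=18: reaches L-position 16 → W
n=19: reaches L-position 13 → W
n=20: reaches L-position 13 → W
n=21: reaches L-position 16 → W
n=22: reaches L-position 16 → W
n=23: reaches L-position 16 → W
n=24: only reaches 22(W), 19(W), 18(W), 17(W), all W → L
n=25: only reaches 23(W), 20(W), 19(W), 18(W), all W → L
n=26: reaches L-position 24 → W
n=27: reaches L-position 25 → W
n=28: only reaches 26(W), 23(W), 22(W), 21(W), all W → L
n=29: reaches L-position 24 → W
n=30: reaches L-position 28 → W

30: W, 4: L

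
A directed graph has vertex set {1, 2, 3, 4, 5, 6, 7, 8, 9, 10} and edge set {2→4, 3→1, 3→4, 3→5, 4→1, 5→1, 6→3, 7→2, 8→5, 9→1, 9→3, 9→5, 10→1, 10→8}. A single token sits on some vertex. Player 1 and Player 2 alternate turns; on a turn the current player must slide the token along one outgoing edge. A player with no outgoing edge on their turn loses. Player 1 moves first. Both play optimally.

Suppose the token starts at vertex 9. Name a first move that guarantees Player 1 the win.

Positions with no move are L. A position that does have a move is losing for the player to move precisely when every available move leads to a winning position for the opponent. Fill in the labels:
Every edge goes from a vertex to one that appears earlier in the order 1, 4, 2, 5, 3, 9, 8, 7, 6, 10, so processing vertices in that order labels each vertex after all of its successors.
1: no outgoing edge → L
4: W (go to 1, an L position)
2: L (sole option 4(W) is W)
5: W (go to 1, an L position)
3: W (go to 1, an L position)
9: W (go to 1, an L position)
8: L (sole option 5(W) is W)
7: W (go to 2, an L position)
6: L (sole option 3(W) is W)
10: W (go to 8, an L position)
From 9, the L positions reachable in one move are: 1.

Move to 1.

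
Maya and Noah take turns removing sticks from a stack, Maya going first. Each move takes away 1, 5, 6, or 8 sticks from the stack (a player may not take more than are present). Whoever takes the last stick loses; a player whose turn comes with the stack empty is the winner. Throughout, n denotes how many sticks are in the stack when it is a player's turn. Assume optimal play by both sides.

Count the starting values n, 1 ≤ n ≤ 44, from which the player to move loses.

12

Compute win/loss labels from the base case upward. A position with no move is W. Any other position is W if it can reach an L in one move, else L.
n=0: no move; the opponent has just taken the last stick and therefore loses → W
n=1: the only move is to 0(W), a W ⇒ L
n=2: can move to 1, which is L ⇒ W
n=3: the only move is to 2(W), a W ⇒ L
n=4: can move to 3, which is L ⇒ W
n=5: moves to 4(W), 0(W); every one is W ⇒ L
n=6: can move to 5, which is L ⇒ W
n=7: can move to 1, which is L ⇒ W
n=8: can move to 3, which is L ⇒ W
n=9: can move to 3, which is L ⇒ W
n=10: can move to 5, which is L ⇒ W
n=11: can move to 5, which is L ⇒ W
n=12: moves to 11(W), 7(W), 6(W), 4(W); every one is W ⇒ L
n=13: can move to 12, which is L ⇒ W
n=14: moves to 13(W), 9(W), 8(W), 6(W); every one is W ⇒ L
n=15: can move to 14, which is L ⇒ W
n=16: moves to 15(W), 11(W), 10(W), 8(W); every one is W ⇒ L
n=17: can move to 16, which is L ⇒ W
n=18: can move to 12, which is L ⇒ W
n=19: can move to 14, which is L ⇒ W
n=20: can move to 14, which is L ⇒ W
n=21: can move to 16, which is L ⇒ W
n=22: can move to 16, which is L ⇒ W
n=23: moves to 22(W), 18(W), 17(W), 15(W); every one is W ⇒ L
n=24: can move to 23, which is L ⇒ W
n=25: moves to 24(W), 20(W), 19(W), 17(W); every one is W ⇒ L
n=26: can move to 25, which is L ⇒ W
n=27: moves to 26(W), 22(W), 21(W), 19(W); every one is W ⇒ L
n=28: can move to 27, which is L ⇒ W
n=29: can move to 23, which is L ⇒ W
n=30: can move to 25, which is L ⇒ W
n=31: can move to 25, which is L ⇒ W
n=32: can move to 27, which is L ⇒ W
n=33: can move to 27, which is L ⇒ W
n=34: moves to 33(W), 29(W), 28(W), 26(W); every one is W ⇒ L
n=35: can move to 34, which is L ⇒ W
n=36: moves to 35(W), 31(W), 30(W), 28(W); every one is W ⇒ L
n=37: can move to 36, which is L ⇒ W
n=38: moves to 37(W), 33(W), 32(W), 30(W); every one is W ⇒ L
n=39: can move to 38, which is L ⇒ W
n=40: can move to 34, which is L ⇒ W
n=41: can move to 36, which is L ⇒ W
n=42: can move to 36, which is L ⇒ W
n=43: can move to 38, which is L ⇒ W
n=44: can move to 38, which is L ⇒ W
L entries with 1 ≤ n ≤ 44 (the range starts at n=1): n = 1, 3, 5, 12, 14, 16, 23, 25, 27, 34, 36, 38; that makes 12.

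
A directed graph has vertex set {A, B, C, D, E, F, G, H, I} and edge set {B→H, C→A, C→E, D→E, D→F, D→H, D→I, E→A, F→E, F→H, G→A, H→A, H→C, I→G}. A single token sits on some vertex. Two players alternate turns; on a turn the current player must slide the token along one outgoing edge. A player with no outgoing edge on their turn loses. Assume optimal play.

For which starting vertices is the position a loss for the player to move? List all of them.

Positions with no move are L. A position that does have a move is losing for the player to move precisely when every available move leads to a winning position for the opponent. Fill in the labels:
Every edge goes from a vertex to one that appears earlier in the order A, E, C, H, F, G, I, D, B, so processing vertices in that order labels each vertex after all of its successors.
A: no outgoing edge → L
E: W (go to A, an L position)
C: W (go to A, an L position)
H: W (go to A, an L position)
F: L (options H(W), E(W) are all W)
G: W (go to A, an L position)
I: L (sole option G(W) is W)
D: W (go to I, an L position)
B: L (sole option H(W) is W)
Reading off the rows marked L gives the requested list; there are 4 such vertices.

A, B, F, I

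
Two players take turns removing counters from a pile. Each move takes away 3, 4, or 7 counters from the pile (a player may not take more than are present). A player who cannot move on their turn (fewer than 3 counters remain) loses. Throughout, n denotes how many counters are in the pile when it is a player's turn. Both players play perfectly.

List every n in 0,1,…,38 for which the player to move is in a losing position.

0, 1, 2, 10, 11, 12, 20, 21, 22, 30, 31, 32

Positions with no move are L. A position that does have a move is losing for the player to move precisely when every available move leads to a winning position for the opponent. Fill in the labels:
n=0: no move → L
n=1: no move → L
n=2: no move → L
n=3: W (go to 0, an L position)
n=4: W (go to 1, an L position)
n=5: W (go to 2, an L position)
n=6: W (go to 2, an L position)
n=7: W (go to 0, an L position)
n=8: W (go to 1, an L position)
n=9: W (go to 2, an L position)
n=10: L (options 7(W), 6(W), 3(W) are all W)
n=11: L (options 8(W), 7(W), 4(W) are all W)
n=12: L (options 9(W), 8(W), 5(W) are all W)
n=13: W (go to 10, an L position)
n=14: W (go to 11, an L position)
n=15: W (go to 12, an L position)
n=16: W (go to 12, an L position)
n=17: W (go to 10, an L position)
n=18: W (go to 11, an L position)
n=19: W (go to 12, an L position)
n=20: L (options 17(W), 16(W), 13(W) are all W)
n=21: L (options 18(W), 17(W), 14(W) are all W)
n=22: L (options 19(W), 18(W), 15(W) are all W)
n=23: W (go to 20, an L position)
n=24: W (go to 21, an L position)
n=25: W (go to 22, an L position)
n=26: W (go to 22, an L position)
n=27: W (go to 20, an L position)
n=28: W (go to 21, an L position)
n=29: W (go to 22, an L position)
n=30: L (options 27(W), 26(W), 23(W) are all W)
n=31: L (options 28(W), 27(W), 24(W) are all W)
n=32: L (options 29(W), 28(W), 25(W) are all W)
n=33: W (go to 30, an L position)
n=34: W (go to 31, an L position)
n=35: W (go to 32, an L position)
n=36: W (go to 32, an L position)
n=37: W (go to 30, an L position)
n=38: W (go to 31, an L position)
Reading off the rows marked L gives the requested list; there are 12 such values of n.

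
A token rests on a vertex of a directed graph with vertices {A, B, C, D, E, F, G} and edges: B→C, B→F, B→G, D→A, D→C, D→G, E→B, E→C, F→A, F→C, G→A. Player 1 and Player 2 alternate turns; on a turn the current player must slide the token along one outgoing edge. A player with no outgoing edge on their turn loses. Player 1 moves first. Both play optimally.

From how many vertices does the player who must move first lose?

Work bottom-up. With no move the player to move loses. Otherwise the position is W if at least one move leads to an L position for the opponent, and L if every move leads to a W.
Every edge goes from a vertex to one that appears earlier in the order C, A, G, F, B, E, D, so processing vertices in that order labels each vertex after all of its successors.
C: no outgoing edge → L
A: no outgoing edge → L
G: →A(L), so W
F: →A(L), so W
B: →C(L), so W
E: →C(L), so W
D: →A(L), so W
The L vertices are A, C; that is 2 in all.

2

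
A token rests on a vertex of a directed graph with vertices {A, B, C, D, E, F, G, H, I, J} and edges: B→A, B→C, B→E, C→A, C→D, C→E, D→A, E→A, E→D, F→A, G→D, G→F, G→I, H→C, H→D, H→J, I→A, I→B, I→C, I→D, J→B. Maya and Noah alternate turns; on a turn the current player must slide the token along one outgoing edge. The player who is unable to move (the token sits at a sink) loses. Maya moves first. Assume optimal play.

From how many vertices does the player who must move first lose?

3

Label each position W (a win for the player to move) or L (a loss). A position with no legal move is L; any other position is W exactly when some move reaches an L, and L when every move reaches a W.
Every edge goes from a vertex to one that appears earlier in the order A, D, E, C, B, J, I, F, G, H, so processing vertices in that order labels each vertex after all of its successors.
A: no outgoing edge → L
D: →A(L), so W
E: →A(L), so W
C: →A(L), so W
B: →A(L), so W
J: →B(W) only, which is W, so L
I: →A(L), so W
F: →A(L), so W
G: →F(W), I(W), D(W) — all W, so L
H: →J(L), so W
The L vertices are A, G, J; that is 3 in all.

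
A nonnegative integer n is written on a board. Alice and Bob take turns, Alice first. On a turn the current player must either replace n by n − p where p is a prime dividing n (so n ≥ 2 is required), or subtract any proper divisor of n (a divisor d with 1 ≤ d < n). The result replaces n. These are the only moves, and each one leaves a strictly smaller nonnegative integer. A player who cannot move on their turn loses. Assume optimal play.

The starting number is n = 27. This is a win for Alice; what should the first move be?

Move to 26.

Positions with no move are L. A position that does have a move is losing for the player to move precisely when every available move leads to a winning position for the opponent. Fill in the labels:
n=0: no move → L
n=1: no move → L
n=2: reaches L-position 0 → W
n=3: reaches L-position 0 → W
n=4: only reaches 2(W), 3(W), all W → L
n=5: reaches L-position 0 → W
n=6: reaches L-position 4 → W
n=7: reaches L-position 0 → W
n=8: reaches L-position 4 → W
n=9: only reaches 6(W), 8(W), all W → L
n=10: reaches L-position 9 → W
n=11: reaches L-position 0 → W
n=12: reaches L-position 9 → W
n=13: reaches L-position 0 → W
n=14: only reaches 7(W), 12(W), 13(W), all W → L
n=15: reaches L-position 14 → W
n=16: reaches L-position 14 → W
n=17: reaches L-position 0 → W
n=18: reaches L-position 9 → W
n=19: reaches L-position 0 → W
n=20: only reaches 10(W), 15(W), 16(W), 18(W), 19(W), all W → L
n=21: reaches L-position 14 → W
n=22: reaches L-position 20 → W
n=23: reaches L-position 0 → W
n=24: reaches L-position 20 → W
n=25: reaches L-position 20 → W
n=26: only reaches 13(W), 24(W), 25(W), all W → L
n=27: reaches L-position 26 → W
From 27, the L positions reachable in one move are: 26.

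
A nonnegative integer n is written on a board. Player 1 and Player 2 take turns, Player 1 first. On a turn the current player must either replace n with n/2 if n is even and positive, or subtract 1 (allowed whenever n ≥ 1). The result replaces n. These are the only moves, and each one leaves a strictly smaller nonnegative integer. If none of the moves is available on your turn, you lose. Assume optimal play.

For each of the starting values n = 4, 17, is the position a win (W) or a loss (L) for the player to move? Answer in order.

Use the standard recursion: the mover loses at a terminal position; elsewhere, the mover wins exactly when some move hands the opponent an L position.
n=0: no move → L
n=1: W (go to 0, an L position)
n=2: L (sole option 1(W) is W)
n=3: W (go to 2, an L position)
n=4: W (go to 2, an L position)
n=5: L (sole option 4(W) is W)
n=6: W (go to 5, an L position)
n=7: L (sole option 6(W) is W)
n=8: W (go to 7, an L position)
n=9: L (sole option 8(W) is W)
n=10: W (go to 5, an L position)
n=11: L (sole option 10(W) is W)
n=12: W (go to 11, an L position)
n=13: L (sole option 12(W) is W)
n=14: W (go to 7, an L position)
n=15: L (sole option 14(W) is W)
n=16: W (go to 15, an L position)
n=17: L (sole option 16(W) is W)

4: W, 17: L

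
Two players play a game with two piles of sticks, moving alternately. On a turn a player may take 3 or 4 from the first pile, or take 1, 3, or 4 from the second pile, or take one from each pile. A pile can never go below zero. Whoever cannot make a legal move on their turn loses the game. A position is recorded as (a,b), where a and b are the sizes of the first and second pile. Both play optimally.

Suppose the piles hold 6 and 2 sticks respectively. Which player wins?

The first player wins.

Positions with no move are L. A position that does have a move is losing for the player to move precisely when every available move leads to a winning position for the opponent. Fill in the labels:
No move ever increases a pile, so every position that can arise here has a ≤ 6 and b ≤ 2; it is enough to label the cells with 0 ≤ a ≤ 6 and 0 ≤ b ≤ 2.
Every move lowers a or b (never raises either), so fill the grid row by row in increasing a, and left to right within a row: each cell's successors are then already labelled.
      b=0  b=1  b=2
a=0:    L    W    L
a=1:    L    W    L
a=2:    L    W    L
a=3:    W    W    W
a=4:    W    L    W
a=5:    W    L    W
a=6:    W    L    W
Cells with no legal move (terminal, hence L): (0,0), (1,0), (2,0).
The remaining L cells, each justified by listing all of its moves:
(0,2): →(0,1)(W) only, which is W, so L
(1,2): →(1,1)(W), (0,1)(W) — all W, so L
(2,2): →(2,1)(W), (1,1)(W) — all W, so L
(4,1): →(1,1)(W), (0,1)(W), (4,0)(W), (3,0)(W) — all W, so L
(5,1): →(2,1)(W), (1,1)(W), (5,0)(W), (4,0)(W) — all W, so L
(6,1): →(3,1)(W), (2,1)(W), (6,0)(W), (5,0)(W) — all W, so L
Every other cell has at least one move into one of the L cells above, so it is W.
The starting position (6,2) is W: the player to move should move to (2,2), handing over an L position.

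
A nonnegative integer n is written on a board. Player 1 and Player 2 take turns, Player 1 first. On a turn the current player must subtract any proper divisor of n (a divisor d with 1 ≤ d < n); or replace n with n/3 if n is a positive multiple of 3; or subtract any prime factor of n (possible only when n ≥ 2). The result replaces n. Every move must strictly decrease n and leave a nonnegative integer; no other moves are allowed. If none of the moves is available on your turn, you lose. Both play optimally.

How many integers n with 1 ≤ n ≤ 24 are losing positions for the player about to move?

Work bottom-up. With no move the player to move loses. Otherwise the position is W if at least one move leads to an L position for the opponent, and L if every move leads to a W.
n=0: no move → L
n=1: no move → L
n=2: can move to 0, which is L ⇒ W
n=3: can move to 0, which is L ⇒ W
n=4: moves to 2(W), 3(W); every one is W ⇒ L
n=5: can move to 0, which is L ⇒ W
n=6: can move to 4, which is L ⇒ W
n=7: can move to 0, which is L ⇒ W
n=8: can move to 4, which is L ⇒ W
n=9: moves to 3(W), 6(W), 8(W); every one is W ⇒ L
n=10: can move to 9, which is L ⇒ W
n=11: can move to 0, which is L ⇒ W
n=12: can move to 4, which is L ⇒ W
n=13: can move to 0, which is L ⇒ W
n=14: moves to 7(W), 12(W), 13(W); every one is W ⇒ L
n=15: can move to 14, which is L ⇒ W
n=16: can move to 14, which is L ⇒ W
n=17: can move to 0, which is L ⇒ W
n=18: can move to 9, which is L ⇒ W
n=19: can move to 0, which is L ⇒ W
n=20: moves to 10(W), 15(W), 16(W), 18(W), 19(W); every one is W ⇒ L
n=21: can move to 14, which is L ⇒ W
n=22: can move to 20, which is L ⇒ W
n=23: can move to 0, which is L ⇒ W
n=24: can move to 20, which is L ⇒ W
L entries with 1 ≤ n ≤ 24 (n=0 is outside the asked range and is not counted): n = 1, 4, 9, 14, 20; that makes 5.

5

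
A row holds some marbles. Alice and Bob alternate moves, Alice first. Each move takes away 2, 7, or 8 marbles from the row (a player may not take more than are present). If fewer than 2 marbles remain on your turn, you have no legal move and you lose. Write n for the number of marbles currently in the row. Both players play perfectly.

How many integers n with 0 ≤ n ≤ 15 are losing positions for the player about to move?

Use the standard recursion: the mover loses at a terminal position; elsewhere, the mover wins exactly when some move hands the opponent an L position.
n=0: no move → L
n=1: no move → L
n=2: W (go to 0, an L position)
n=3: W (go to 1, an L position)
n=4: L (sole option 2(W) is W)
n=5: L (sole option 3(W) is W)
n=6: W (go to 4, an L position)
n=7: W (go to 5, an L position)
n=8: W (go to 1, an L position)
n=9: W (go to 1, an L position)
n=10: L (options 8(W), 3(W), 2(W) are all W)
n=11: W (go to 4, an L position)
n=12: W (go to 10, an L position)
n=13: W (go to 5, an L position)
n=14: L (options 12(W), 7(W), 6(W) are all W)
n=15: L (options 13(W), 8(W), 7(W) are all W)
L entries with 0 ≤ n ≤ 15: n = 0, 1, 4, 5, 10, 14, 15; that makes 7.

7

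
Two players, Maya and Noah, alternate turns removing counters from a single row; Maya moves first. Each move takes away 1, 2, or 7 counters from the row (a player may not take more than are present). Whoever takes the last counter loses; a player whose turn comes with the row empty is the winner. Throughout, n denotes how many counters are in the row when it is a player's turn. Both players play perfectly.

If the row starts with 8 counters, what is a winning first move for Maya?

Remove 1, leaving 7.

Positions with no move are W. A position that does have a move is losing for the player to move precisely when every available move leads to a winning position for the opponent. Fill in the labels:
n=0: no move; the opponent has just taken the last counter and therefore loses → W
n=1: →0(W) only, which is W, so L
n=2: →1(L), so W
n=3: →1(L), so W
n=4: →3(W), 2(W) — all W, so L
n=5: →4(L), so W
n=6: →4(L), so W
n=7: →6(W), 5(W), 0(W) — all W, so L
n=8: →7(L), so W
From 8, the L positions reachable in one move are: 7, 1. Any move reaching one of these is winning.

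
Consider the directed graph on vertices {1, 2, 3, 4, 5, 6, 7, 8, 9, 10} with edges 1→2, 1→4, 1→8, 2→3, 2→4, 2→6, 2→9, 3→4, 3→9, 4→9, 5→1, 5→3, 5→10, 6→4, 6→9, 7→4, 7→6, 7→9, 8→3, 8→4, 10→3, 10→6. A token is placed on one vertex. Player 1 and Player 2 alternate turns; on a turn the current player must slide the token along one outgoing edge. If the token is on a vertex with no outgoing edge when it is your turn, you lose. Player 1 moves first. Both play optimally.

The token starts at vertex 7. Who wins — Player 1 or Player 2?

Classify positions by backward induction: terminal positions (no move available) are L. From any other position, the mover wins iff some move reaches an L.
Every edge goes from a vertex to one that appears earlier in the order 9, 4, 3, 6, 2, 7, 8, 1, 10, 5, so processing vertices in that order labels each vertex after all of its successors.
9: no outgoing edge → L
4: can move to 9, which is L ⇒ W
3: can move to 9, which is L ⇒ W
6: can move to 9, which is L ⇒ W
2: can move to 9, which is L ⇒ W
7: can move to 9, which is L ⇒ W
8: moves to 3(W), 4(W); every one is W ⇒ L
1: can move to 8, which is L ⇒ W
10: moves to 6(W), 3(W); every one is W ⇒ L
5: can move to 10, which is L ⇒ W
The starting position 7 is W: Player 1 should move to 9, handing over an L position.

Player 1 wins.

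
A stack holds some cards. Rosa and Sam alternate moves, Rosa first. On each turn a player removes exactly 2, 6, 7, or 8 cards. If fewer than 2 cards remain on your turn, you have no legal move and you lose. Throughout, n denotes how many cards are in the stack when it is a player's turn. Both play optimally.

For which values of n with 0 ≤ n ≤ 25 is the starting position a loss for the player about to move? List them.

Positions with no move are L. A position that does have a move is losing for the player to move precisely when every available move leads to a winning position for the opponent. Fill in the labels:
n=0: no move → L
n=1: no move → L
n=2: W (go to 0, an L position)
n=3: W (go to 1, an L position)
n=4: L (sole option 2(W) is W)
n=5: L (sole option 3(W) is W)
n=6: W (go to 4, an L position)
n=7: W (go to 5, an L position)
n=8: W (go to 1, an L position)
n=9: W (go to 1, an L position)
n=10: W (go to 4, an L position)
n=11: W (go to 5, an L position)
n=12: W (go to 5, an L position)
n=13: W (go to 5, an L position)
n=14: L (options 12(W), 8(W), 7(W), 6(W) are all W)
n=15: L (options 13(W), 9(W), 8(W), 7(W) are all W)
n=16: W (go to 14, an L position)
n=17: W (go to 15, an L position)
n=18: L (options 16(W), 12(W), 11(W), 10(W) are all W)
n=19: L (options 17(W), 13(W), 12(W), 11(W) are all W)
n=20: W (go to 18, an L position)
n=21: W (go to 19, an L position)
n=22: W (go to 15, an L position)
n=23: W (go to 15, an L position)
n=24: W (go to 18, an L position)
n=25: W (go to 19, an L position)
Reading off the rows marked L gives the requested list; there are 8 such values of n.

0, 1, 4, 5, 14, 15, 18, 19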